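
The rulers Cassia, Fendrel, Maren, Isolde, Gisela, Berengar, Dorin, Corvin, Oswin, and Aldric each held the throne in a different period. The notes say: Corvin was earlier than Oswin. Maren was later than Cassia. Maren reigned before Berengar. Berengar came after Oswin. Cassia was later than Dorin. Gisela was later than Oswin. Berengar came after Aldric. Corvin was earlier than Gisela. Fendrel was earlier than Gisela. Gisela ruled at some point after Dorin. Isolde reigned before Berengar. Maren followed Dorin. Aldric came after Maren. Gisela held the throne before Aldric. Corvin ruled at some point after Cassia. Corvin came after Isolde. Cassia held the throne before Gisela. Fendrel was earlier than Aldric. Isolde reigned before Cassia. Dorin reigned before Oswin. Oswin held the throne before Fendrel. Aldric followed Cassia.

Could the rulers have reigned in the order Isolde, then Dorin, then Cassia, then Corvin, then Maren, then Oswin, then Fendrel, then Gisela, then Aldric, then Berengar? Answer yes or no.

yes

Check each stated constraint against the proposed order — e.g. Dorin is ahead of Gisela; Isolde is ahead of Berengar. Every pair is in the required order; nothing is violated.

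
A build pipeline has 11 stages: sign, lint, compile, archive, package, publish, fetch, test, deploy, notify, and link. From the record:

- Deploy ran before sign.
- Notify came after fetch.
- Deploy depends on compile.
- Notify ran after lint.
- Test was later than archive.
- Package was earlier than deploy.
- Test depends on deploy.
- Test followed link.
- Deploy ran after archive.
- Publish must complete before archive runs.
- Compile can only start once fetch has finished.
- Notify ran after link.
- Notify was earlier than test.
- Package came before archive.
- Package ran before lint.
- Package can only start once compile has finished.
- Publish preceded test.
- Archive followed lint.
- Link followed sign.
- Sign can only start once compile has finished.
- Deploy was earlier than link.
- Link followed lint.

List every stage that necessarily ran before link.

Directly stated before link: deploy, lint, and sign.
Archive reaches link via archive → deploy → link.
Compile reaches link via compile → sign → link.
Fetch reaches link via fetch → compile → sign → link.
Likewise package and publish each reach link by chaining the stated constraints.

archive, compile, deploy, fetch, lint, package, publish, sign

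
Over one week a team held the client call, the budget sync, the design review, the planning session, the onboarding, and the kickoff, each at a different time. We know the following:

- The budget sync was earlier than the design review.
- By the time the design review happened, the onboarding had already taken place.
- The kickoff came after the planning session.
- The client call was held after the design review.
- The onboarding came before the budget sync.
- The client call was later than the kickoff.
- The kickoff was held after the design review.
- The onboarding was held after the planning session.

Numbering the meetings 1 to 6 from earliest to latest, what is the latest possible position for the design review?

The design review must come before the client call and the kickoff — 2 meetings forced after it.
Everything else can be placed before the design review in some valid order, so the design review can sit as late as position 6 − 2 = 4.

4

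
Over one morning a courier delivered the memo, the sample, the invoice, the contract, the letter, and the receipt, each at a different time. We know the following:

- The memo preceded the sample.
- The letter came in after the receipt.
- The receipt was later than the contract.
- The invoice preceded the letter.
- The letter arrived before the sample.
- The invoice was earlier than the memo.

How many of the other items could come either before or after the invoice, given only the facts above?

Forced after the invoice: the letter, the memo, and the sample.
That leaves the contract and the receipt with no forced order relative to the invoice — 2.

2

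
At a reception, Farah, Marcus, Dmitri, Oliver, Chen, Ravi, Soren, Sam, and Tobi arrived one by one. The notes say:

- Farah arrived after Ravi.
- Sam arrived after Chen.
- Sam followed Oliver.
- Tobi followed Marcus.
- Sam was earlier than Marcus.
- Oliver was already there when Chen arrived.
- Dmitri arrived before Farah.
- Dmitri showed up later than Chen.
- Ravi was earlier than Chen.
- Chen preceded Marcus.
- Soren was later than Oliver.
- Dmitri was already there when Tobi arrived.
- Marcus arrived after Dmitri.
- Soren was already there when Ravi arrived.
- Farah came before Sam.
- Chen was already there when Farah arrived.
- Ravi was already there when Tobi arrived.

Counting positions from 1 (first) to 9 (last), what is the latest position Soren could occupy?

2

Soren must come before Chen, Dmitri, Farah, Marcus, Ravi, Sam, and Tobi — 7 guests forced after them.
Everything else can be placed before Soren in some valid order, so Soren can sit as late as position 9 − 7 = 2.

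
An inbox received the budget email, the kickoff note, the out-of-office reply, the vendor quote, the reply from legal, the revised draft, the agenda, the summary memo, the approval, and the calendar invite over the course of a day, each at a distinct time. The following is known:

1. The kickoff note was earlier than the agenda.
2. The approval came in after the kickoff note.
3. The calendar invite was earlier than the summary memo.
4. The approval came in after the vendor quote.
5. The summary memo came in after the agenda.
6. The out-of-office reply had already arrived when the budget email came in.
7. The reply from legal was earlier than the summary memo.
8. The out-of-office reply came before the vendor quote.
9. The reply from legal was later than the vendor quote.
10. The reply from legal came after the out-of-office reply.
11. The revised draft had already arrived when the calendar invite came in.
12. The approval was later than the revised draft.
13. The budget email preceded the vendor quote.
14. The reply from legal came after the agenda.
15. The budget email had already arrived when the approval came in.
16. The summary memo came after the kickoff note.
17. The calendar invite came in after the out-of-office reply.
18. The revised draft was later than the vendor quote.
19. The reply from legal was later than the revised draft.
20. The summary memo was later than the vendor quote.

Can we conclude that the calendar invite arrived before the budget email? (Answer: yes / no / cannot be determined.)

Tracing the constraints gives the budget email → the vendor quote → the revised draft → the calendar invite, so the budget email must come before the calendar invite.
That means the calendar invite cannot be before the budget email.

no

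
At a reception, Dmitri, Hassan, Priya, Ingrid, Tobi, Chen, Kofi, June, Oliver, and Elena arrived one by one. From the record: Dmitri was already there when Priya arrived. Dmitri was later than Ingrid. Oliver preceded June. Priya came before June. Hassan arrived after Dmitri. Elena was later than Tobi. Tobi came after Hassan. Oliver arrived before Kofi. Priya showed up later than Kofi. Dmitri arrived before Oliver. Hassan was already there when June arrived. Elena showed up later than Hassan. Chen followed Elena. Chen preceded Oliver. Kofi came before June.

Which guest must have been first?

Ingrid

Ingrid has a chain of constraints placing them before every other guest, so Ingrid must be first.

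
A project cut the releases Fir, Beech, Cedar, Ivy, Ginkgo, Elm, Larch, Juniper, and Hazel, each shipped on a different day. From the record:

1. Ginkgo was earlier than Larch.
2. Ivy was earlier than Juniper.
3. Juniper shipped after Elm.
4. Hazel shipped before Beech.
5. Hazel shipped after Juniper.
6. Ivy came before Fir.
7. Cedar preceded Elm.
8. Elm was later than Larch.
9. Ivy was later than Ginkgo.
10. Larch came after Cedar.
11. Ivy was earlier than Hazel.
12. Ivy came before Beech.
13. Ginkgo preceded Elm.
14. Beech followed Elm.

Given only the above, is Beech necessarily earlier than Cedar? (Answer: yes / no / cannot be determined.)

no

Tracing the constraints gives Cedar → Elm → Beech, so Cedar must come before Beech.
That means Beech cannot be before Cedar.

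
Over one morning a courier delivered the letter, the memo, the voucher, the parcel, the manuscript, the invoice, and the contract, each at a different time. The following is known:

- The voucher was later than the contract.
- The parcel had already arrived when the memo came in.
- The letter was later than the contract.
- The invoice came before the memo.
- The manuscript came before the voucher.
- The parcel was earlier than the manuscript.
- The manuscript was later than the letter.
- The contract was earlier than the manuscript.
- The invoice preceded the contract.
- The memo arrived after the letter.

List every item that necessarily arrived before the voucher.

Directly stated before the voucher: the contract and the manuscript.
The invoice reaches the voucher via the invoice → the contract → the voucher.
The letter reaches the voucher via the letter → the manuscript → the voucher.
The parcel reaches the voucher via the parcel → the manuscript → the voucher.

the contract, the invoice, the letter, the manuscript, the parcel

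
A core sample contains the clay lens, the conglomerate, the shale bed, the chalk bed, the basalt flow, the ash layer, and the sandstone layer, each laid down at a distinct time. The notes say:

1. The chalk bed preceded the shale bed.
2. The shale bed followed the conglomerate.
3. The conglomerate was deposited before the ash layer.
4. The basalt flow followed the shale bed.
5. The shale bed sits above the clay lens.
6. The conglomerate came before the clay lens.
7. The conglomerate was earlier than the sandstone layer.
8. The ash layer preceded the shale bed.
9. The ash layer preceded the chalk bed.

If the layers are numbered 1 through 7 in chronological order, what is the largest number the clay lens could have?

The clay lens must come before the basalt flow and the shale bed — 2 layers forced after it.
Everything else can be placed before the clay lens in some valid order, so the clay lens can sit as late as position 7 − 2 = 5.

5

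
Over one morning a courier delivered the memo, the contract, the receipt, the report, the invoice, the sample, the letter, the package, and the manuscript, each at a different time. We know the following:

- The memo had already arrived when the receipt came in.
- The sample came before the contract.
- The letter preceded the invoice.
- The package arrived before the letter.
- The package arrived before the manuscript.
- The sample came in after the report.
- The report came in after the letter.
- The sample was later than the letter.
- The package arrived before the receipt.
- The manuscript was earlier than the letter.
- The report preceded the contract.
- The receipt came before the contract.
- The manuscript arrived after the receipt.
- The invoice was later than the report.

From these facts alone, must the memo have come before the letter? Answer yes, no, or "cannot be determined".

Chain the constraints: the memo → the receipt → the manuscript → the letter. Each link is directly stated, so the memo comes before the letter.

yes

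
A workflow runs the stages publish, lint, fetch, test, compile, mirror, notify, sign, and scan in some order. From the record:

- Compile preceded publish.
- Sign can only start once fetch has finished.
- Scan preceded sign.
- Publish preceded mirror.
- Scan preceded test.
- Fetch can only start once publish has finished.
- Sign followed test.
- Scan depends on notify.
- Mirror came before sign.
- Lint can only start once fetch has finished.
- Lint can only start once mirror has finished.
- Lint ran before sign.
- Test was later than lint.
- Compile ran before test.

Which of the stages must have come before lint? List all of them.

Directly stated before lint: fetch and mirror.
Compile reaches lint via compile → publish → fetch → lint.
Publish reaches lint via publish → fetch → lint.

compile, fetch, mirror, publish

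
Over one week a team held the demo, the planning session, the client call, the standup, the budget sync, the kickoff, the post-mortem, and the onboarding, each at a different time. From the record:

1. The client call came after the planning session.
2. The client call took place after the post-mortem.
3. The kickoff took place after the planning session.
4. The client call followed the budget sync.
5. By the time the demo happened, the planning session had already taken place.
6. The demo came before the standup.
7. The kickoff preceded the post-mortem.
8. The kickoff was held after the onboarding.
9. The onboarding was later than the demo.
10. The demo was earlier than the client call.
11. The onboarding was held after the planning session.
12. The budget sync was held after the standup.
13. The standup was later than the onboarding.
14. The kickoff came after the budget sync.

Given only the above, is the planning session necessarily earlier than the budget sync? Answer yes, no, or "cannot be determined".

yes

Chain the constraints: the planning session → the demo → the standup → the budget sync. Each link is directly stated, so the planning session comes before the budget sync.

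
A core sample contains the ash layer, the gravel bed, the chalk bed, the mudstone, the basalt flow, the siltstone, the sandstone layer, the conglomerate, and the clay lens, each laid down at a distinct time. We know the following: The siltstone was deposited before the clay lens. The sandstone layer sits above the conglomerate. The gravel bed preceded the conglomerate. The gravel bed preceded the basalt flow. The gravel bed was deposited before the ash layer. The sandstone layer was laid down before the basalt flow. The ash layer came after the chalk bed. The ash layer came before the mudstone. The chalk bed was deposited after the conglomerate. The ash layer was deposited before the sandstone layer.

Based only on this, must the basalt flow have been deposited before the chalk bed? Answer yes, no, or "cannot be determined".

Tracing the constraints gives the chalk bed → the ash layer → the sandstone layer → the basalt flow, so the chalk bed must come before the basalt flow.
That means the basalt flow cannot be before the chalk bed.

no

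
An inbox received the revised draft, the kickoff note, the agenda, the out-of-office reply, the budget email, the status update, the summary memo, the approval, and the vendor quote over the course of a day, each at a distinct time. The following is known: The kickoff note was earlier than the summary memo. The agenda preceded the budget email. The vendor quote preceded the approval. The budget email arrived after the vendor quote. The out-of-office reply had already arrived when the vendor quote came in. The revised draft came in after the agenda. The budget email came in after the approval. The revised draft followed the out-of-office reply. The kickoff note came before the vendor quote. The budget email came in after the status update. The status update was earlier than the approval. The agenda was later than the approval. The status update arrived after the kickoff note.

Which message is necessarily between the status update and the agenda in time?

the approval

Tracing the constraints gives the status update → the approval → the agenda, so the approval sits after the status update and before the agenda.
No other message is forced both after the status update and before the agenda.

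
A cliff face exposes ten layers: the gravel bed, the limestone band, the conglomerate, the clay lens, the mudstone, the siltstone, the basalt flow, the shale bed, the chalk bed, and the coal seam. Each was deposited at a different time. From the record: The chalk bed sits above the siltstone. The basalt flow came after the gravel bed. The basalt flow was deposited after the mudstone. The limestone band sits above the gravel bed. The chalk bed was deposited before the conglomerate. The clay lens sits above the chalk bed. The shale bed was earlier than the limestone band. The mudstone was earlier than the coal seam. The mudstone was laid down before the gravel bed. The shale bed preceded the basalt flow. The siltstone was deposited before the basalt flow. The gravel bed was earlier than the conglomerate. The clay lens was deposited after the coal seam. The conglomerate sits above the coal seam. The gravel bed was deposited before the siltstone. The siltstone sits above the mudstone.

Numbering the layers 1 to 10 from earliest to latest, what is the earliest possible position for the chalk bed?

4

The gravel bed, the mudstone, and the siltstone must all come before the chalk bed — 3 forced predecessors.
Nothing else is forced ahead of the chalk bed, so its earliest slot is position 3 + 1 = 4.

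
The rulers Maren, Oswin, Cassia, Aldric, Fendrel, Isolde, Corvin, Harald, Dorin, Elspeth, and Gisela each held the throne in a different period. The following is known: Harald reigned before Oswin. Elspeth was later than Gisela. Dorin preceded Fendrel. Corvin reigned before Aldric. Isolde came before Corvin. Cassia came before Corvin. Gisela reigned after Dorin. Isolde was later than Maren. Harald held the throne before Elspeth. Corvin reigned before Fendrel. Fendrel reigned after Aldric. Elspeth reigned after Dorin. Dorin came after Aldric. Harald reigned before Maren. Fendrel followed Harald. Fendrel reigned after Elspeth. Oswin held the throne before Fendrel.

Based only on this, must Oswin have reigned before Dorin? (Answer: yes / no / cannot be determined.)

No chain of stated constraints runs from Oswin to Dorin, and none runs from Dorin to Oswin either.
So the relative order of Oswin and Dorin is not fixed by the given facts.

cannot be determined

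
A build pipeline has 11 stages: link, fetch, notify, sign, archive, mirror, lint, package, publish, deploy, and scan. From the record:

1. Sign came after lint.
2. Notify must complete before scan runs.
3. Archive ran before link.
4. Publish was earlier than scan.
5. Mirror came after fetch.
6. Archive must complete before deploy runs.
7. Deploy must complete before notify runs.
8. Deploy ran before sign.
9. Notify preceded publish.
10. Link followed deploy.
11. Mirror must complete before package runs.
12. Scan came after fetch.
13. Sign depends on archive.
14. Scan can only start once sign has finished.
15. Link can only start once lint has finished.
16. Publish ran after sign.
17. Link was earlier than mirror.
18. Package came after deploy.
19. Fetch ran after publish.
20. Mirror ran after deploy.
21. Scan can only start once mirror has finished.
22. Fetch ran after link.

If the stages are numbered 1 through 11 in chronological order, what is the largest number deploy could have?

3

Deploy must come before fetch, link, mirror, notify, package, publish, scan, and sign — 8 stages forced after it.
Everything else can be placed before deploy in some valid order, so deploy can sit as late as position 11 − 8 = 3.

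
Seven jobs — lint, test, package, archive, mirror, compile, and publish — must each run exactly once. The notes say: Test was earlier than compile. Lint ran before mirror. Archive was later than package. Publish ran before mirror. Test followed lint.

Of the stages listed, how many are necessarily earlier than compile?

2

Directly stated before compile: test.
Lint reaches compile via lint → test → compile.
No chain forces package (or any of the others) ahead of compile.
That's lint and test — 2 in all.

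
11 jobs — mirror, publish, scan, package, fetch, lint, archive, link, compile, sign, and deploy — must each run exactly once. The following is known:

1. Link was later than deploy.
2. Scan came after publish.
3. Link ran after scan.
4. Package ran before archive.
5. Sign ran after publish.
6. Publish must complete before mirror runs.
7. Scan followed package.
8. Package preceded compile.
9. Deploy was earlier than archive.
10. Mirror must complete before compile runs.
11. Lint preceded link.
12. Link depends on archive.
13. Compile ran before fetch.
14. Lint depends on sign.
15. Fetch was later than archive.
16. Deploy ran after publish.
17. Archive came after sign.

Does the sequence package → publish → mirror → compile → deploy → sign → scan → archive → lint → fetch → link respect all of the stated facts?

Check each stated constraint against the proposed order — e.g. deploy is ahead of link; package is ahead of archive. Every pair is in the required order; nothing is violated.

yes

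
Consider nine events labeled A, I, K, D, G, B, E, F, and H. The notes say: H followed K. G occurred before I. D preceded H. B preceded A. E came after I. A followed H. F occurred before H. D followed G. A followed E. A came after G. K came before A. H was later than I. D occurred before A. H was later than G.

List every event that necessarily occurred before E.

G, I

Directly stated before E: I.
G reaches E via G → I → E.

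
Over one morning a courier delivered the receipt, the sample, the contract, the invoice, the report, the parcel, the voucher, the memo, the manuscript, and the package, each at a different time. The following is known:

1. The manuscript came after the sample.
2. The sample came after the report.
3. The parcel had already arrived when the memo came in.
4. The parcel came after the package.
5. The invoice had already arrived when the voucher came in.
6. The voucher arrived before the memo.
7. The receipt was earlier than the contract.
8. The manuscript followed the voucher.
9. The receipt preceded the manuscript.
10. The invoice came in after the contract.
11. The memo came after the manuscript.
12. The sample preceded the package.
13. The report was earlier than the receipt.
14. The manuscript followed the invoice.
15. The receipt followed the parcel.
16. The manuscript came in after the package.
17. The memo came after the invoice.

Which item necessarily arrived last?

the memo

Every other item has a chain of constraints placing it before the memo, so the memo is last.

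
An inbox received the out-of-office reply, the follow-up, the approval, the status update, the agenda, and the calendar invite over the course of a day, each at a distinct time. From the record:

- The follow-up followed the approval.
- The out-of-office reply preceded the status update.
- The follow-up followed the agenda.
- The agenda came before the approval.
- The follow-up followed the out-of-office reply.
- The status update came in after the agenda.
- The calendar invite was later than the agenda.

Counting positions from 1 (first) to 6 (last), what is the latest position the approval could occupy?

5

The approval must come before the follow-up — 1 message forced after it.
Everything else can be placed before the approval in some valid order, so the approval can sit as late as position 6 − 1 = 5.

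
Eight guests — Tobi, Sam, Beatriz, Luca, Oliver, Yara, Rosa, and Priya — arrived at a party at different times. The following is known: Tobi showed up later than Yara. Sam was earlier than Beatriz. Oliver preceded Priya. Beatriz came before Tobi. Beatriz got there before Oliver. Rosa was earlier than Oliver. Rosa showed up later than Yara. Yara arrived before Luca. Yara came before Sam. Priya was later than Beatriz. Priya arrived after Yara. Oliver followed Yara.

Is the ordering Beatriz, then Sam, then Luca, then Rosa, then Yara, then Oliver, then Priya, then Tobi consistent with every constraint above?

The constraints require Sam before Beatriz, but in the proposed sequence Beatriz appears ahead of Sam. That one violation is enough.

no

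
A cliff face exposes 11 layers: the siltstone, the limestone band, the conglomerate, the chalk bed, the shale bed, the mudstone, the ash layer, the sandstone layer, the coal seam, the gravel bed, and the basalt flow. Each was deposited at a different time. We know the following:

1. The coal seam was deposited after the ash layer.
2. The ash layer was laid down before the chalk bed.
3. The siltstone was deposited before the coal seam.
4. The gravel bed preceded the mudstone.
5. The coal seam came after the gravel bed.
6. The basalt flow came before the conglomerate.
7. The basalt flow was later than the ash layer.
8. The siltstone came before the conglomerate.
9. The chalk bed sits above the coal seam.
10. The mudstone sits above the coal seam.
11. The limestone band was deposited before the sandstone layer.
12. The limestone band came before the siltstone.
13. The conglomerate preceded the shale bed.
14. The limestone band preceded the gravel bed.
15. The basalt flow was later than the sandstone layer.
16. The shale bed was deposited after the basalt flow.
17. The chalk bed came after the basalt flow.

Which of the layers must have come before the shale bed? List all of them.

the ash layer, the basalt flow, the conglomerate, the limestone band, the sandstone layer, the siltstone

Directly stated before the shale bed: the basalt flow and the conglomerate.
The ash layer reaches the shale bed via the ash layer → the basalt flow → the shale bed.
The limestone band reaches the shale bed via the limestone band → the sandstone layer → the basalt flow → the shale bed.
The sandstone layer reaches the shale bed via the sandstone layer → the basalt flow → the shale bed.
Likewise the siltstone reaches the shale bed by chaining the stated constraints.
No chain forces the gravel bed (or any of the others) ahead of the shale bed.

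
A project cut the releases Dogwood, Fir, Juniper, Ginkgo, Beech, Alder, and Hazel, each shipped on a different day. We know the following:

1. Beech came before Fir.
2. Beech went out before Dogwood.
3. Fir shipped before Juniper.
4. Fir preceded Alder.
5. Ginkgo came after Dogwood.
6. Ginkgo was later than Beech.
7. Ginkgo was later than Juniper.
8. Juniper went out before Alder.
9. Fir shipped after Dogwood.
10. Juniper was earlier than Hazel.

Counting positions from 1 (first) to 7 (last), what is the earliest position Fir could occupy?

3

Beech and Dogwood must both come before Fir — 2 forced predecessors.
Nothing else is forced ahead of Fir, so its earliest slot is position 2 + 1 = 3.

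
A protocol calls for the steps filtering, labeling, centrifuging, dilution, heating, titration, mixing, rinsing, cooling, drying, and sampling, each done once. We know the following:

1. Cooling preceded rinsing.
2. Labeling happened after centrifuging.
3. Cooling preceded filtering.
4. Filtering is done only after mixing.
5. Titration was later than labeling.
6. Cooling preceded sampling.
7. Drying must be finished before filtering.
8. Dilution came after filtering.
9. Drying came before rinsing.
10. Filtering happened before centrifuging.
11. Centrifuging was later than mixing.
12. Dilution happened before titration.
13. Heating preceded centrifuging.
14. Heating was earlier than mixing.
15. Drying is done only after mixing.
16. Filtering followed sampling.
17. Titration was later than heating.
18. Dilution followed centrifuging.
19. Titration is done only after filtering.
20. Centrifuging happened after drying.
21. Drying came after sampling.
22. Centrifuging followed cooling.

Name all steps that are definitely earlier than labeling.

centrifuging, cooling, drying, filtering, heating, mixing, sampling

Directly stated before labeling: centrifuging.
Cooling reaches labeling via cooling → centrifuging → labeling.
Drying reaches labeling via drying → centrifuging → labeling.
Filtering reaches labeling via filtering → centrifuging → labeling.
Likewise heating, mixing, and sampling each reach labeling by chaining the stated constraints.
No chain forces titration (or any of the others) ahead of labeling.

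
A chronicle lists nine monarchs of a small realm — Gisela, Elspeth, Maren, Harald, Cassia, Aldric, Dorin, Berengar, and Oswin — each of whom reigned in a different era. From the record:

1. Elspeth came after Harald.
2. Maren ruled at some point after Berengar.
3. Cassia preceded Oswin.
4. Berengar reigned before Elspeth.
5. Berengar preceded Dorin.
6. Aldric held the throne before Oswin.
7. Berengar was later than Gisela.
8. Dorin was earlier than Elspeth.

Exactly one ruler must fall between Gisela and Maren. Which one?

Berengar

Tracing the constraints gives Gisela → Berengar → Maren, so Berengar sits after Gisela and before Maren.
No other ruler is forced both after Gisela and before Maren.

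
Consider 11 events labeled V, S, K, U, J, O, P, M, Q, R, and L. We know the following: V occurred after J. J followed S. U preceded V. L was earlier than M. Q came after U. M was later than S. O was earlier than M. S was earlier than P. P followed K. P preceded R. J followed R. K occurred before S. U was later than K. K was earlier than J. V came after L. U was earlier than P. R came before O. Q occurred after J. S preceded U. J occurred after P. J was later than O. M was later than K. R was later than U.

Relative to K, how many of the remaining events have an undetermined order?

Forced after K: J, M, O, P, Q, R, S, U, and V.
That leaves L with no forced order relative to K — 1.

1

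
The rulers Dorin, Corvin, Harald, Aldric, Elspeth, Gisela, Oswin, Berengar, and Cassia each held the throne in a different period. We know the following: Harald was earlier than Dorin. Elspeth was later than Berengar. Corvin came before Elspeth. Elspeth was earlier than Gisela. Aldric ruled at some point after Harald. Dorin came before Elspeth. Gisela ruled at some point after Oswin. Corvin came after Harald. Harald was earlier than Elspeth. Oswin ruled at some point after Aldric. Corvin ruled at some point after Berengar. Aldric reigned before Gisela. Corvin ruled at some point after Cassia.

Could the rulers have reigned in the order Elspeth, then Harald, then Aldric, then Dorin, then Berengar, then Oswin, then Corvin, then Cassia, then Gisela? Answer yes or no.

no

The constraints require Dorin before Elspeth, but in the proposed sequence Elspeth appears ahead of Dorin. That one violation is enough.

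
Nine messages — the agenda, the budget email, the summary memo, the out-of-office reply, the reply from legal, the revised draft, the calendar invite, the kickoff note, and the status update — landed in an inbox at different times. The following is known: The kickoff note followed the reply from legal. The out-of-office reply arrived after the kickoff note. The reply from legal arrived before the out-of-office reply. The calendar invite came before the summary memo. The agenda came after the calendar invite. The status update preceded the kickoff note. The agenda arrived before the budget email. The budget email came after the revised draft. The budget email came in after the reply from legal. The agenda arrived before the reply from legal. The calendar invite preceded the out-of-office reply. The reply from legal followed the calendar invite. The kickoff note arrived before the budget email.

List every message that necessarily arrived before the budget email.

Directly stated before the budget email: the agenda, the kickoff note, the reply from legal, and the revised draft.
The calendar invite reaches the budget email via the calendar invite → the reply from legal → the budget email.
The status update reaches the budget email via the status update → the kickoff note → the budget email.
No chain forces the summary memo (or any of the others) ahead of the budget email.

the agenda, the calendar invite, the kickoff note, the reply from legal, the revised draft, the status update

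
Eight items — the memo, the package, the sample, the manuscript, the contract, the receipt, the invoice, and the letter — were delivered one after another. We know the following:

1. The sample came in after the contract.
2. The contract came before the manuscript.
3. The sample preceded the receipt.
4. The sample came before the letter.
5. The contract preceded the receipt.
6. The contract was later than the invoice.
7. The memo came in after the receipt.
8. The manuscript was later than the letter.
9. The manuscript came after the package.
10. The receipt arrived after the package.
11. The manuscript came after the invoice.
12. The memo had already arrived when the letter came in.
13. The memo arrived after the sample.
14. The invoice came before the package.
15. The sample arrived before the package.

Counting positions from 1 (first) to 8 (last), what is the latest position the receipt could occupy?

The receipt must come before the letter, the manuscript, and the memo — 3 items forced after it.
Everything else can be placed before the receipt in some valid order, so the receipt can sit as late as position 8 − 3 = 5.

5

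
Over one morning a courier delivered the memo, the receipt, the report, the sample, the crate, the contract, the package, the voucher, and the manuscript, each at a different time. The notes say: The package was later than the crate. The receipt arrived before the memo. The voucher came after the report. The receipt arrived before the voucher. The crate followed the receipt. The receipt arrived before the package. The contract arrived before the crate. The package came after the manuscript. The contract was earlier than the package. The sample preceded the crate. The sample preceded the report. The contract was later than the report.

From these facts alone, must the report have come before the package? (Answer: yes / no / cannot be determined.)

yes

Chain the constraints: the report → the contract → the package. Each link is directly stated, so the report comes before the package.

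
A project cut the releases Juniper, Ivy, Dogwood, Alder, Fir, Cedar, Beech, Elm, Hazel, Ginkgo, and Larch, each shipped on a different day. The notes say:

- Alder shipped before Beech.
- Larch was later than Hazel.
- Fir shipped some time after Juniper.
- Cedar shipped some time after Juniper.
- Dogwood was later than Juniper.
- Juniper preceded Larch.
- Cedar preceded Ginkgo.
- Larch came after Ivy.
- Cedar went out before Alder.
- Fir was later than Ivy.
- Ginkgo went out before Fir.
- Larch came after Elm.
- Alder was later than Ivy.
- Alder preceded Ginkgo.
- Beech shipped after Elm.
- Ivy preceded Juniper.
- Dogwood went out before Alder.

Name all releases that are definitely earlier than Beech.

Alder, Cedar, Dogwood, Elm, Ivy, Juniper

Directly stated before Beech: Alder and Elm.
Cedar reaches Beech via Cedar → Alder → Beech.
Dogwood reaches Beech via Dogwood → Alder → Beech.
Ivy reaches Beech via Ivy → Alder → Beech.
Likewise Juniper reaches Beech by chaining the stated constraints.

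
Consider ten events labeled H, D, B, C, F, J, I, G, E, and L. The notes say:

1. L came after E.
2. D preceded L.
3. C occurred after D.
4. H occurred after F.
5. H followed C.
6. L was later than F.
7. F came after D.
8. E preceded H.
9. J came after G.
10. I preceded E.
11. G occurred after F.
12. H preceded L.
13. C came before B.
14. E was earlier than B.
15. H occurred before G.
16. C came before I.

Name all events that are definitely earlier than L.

C, D, E, F, H, I

Directly stated before L: D, E, F, and H.
C reaches L via C → H → L.
I reaches L via I → E → L.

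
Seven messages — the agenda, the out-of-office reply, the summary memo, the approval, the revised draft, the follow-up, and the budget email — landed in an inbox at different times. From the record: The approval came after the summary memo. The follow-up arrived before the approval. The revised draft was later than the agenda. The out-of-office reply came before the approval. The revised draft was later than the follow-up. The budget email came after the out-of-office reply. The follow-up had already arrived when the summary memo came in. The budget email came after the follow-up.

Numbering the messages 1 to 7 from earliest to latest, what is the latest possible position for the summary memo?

6

The summary memo must come before the approval — 1 message forced after it.
Everything else can be placed before the summary memo in some valid order, so the summary memo can sit as late as position 7 − 1 = 6.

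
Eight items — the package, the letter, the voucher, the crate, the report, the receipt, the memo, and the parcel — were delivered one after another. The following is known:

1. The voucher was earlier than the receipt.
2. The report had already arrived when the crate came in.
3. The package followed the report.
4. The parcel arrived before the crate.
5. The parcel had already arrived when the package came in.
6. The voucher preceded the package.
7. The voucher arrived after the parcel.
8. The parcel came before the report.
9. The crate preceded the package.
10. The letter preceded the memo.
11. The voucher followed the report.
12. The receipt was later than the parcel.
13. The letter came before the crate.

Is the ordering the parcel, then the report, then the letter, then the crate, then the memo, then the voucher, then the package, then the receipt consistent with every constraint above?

Check each stated constraint against the proposed order — e.g. the parcel is ahead of the package; the parcel is ahead of the receipt. Every pair is in the required order; nothing is violated.

yes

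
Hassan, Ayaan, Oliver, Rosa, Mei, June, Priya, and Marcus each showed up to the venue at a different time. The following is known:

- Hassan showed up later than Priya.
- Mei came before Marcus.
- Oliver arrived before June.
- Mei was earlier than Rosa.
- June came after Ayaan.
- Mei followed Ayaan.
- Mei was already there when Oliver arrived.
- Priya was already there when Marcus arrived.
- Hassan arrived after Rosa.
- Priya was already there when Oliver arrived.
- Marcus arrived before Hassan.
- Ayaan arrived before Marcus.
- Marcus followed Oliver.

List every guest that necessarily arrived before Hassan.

Directly stated before Hassan: Marcus, Priya, and Rosa.
Ayaan reaches Hassan via Ayaan → Marcus → Hassan.
Mei reaches Hassan via Mei → Rosa → Hassan.
Oliver reaches Hassan via Oliver → Marcus → Hassan.
No chain forces June ahead of Hassan.

Ayaan, Marcus, Mei, Oliver, Priya, Rosa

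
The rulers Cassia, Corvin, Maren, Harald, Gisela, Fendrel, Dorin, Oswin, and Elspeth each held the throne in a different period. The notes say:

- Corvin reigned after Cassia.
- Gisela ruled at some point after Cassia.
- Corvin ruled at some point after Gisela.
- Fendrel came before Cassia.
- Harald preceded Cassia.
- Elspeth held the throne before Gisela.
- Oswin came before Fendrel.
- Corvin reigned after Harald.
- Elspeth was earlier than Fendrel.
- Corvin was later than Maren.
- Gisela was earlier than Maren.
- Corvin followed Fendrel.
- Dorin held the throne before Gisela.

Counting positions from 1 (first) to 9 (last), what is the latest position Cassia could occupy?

Cassia must come before Corvin, Gisela, and Maren — 3 rulers forced after them.
Everything else can be placed before Cassia in some valid order, so Cassia can sit as late as position 9 − 3 = 6.

6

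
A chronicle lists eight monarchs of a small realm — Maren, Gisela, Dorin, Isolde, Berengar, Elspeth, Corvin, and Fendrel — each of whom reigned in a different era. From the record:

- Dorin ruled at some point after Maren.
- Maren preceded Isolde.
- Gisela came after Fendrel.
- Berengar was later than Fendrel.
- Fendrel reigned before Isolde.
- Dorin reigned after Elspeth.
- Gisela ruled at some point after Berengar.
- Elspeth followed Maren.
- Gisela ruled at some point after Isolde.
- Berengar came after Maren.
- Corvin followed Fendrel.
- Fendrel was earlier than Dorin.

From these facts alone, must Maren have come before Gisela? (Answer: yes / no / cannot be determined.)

Chain the constraints: Maren → Isolde → Gisela. Each link is directly stated, so Maren comes before Gisela.

yes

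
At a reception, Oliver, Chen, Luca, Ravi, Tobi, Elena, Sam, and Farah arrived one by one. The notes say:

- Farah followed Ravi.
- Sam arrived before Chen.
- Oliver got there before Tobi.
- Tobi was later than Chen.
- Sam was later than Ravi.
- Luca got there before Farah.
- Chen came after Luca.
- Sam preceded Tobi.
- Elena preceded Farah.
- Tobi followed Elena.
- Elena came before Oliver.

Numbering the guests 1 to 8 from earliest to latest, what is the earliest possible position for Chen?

4

Luca, Ravi, and Sam must all come before Chen — 3 forced predecessors.
Nothing else is forced ahead of Chen, so their earliest slot is position 3 + 1 = 4.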